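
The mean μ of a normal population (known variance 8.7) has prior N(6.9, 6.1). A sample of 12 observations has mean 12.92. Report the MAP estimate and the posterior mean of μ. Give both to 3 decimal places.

MAP: 12.281. Posterior mean: 12.281.

Posterior for μ is Normal. Precision-weighted mean: (1/6.1·6.9 + 12/8.7·12.92) / (1/6.1 + 12/8.7) = 12.281.
A Normal posterior is symmetric, so mode = mean.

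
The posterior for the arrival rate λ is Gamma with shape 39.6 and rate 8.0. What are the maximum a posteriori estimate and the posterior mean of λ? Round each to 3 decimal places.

MAP = 4.825; posterior mean = 4.950

Mode = (α−1)/β = 38.6/8.0 = 4.825.
Mean = α/β = 39.6/8.0 = 4.950.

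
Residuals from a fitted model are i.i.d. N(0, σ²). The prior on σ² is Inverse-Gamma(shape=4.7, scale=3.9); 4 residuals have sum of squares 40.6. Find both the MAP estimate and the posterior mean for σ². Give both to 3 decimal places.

Posterior: Inverse-Gamma(shape = 4.7+4/2 = 6.7, scale = 3.9+40.6/2 = 24.2).
Mode = β/(α+1) = 24.2/7.7 = 3.143.
Mean = β/(α−1) = 24.2/5.7 = 4.246.
Right-skewed posterior ⇒ mode < mean.

MAP: 3.143. Posterior mean: 4.246.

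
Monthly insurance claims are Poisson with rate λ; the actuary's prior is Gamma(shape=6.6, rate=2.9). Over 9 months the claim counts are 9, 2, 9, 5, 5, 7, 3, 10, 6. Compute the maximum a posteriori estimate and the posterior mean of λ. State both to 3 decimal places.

Σ counts = 56. Posterior: Gamma(shape = 6.6+56 = 62.6, rate = 2.9+9 = 11.9).
Mode = (α−1)/β = 61.6/11.9 = 5.176.
Mean = α/β = 62.6/11.9 = 5.261.

maximum a posteriori estimate = 5.176, posterior mean = 5.261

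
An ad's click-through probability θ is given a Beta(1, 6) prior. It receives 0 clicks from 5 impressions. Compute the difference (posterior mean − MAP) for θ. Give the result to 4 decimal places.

0.0833

Posterior: Beta(1+0, 6+5) = Beta(1, 11).
Since α = 1 ≤ 1 and β > 1, the Beta density is monotone decreasing on [0,1]; the mode is at 0.
Mean = 1/(1+11) = 0.0833.
Difference = 0.0833 − 0.0000 = 0.0833.
Right-skewed posterior ⇒ mode < mean.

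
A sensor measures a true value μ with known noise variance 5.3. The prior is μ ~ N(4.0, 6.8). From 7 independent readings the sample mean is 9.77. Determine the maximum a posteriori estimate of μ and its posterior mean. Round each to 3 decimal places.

MAP = 9.192, posterior mean = 9.192

Posterior for μ is Normal. Precision-weighted mean: (1/6.8·4.0 + 7/5.3·9.77) / (1/6.8 + 7/5.3) = 9.192.
A Normal posterior is symmetric, so mode = mean.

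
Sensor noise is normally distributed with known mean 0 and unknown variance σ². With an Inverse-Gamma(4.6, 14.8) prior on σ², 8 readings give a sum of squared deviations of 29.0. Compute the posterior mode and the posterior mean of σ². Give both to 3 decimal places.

σ²_MAP = 3.052, E[σ²|data] = 3.855

Posterior: Inverse-Gamma(shape = 4.6+8/2 = 8.6, scale = 14.8+29.0/2 = 29.3).
Mode = β/(α+1) = 29.3/9.6 = 3.052.
Mean = β/(α−1) = 29.3/7.6 = 3.855.
Right-skewed posterior ⇒ mode < mean.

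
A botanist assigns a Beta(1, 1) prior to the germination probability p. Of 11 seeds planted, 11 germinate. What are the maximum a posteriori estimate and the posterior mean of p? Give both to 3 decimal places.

Posterior: Beta(1+11, 1+0) = Beta(12, 1).
Since β = 1 ≤ 1 and α > 1, the Beta density is monotone increasing on [0,1]; the mode is at 1.
Mean = 12/(12+1) = 0.923.

p_MAP = 1.000, E[p|data] = 0.923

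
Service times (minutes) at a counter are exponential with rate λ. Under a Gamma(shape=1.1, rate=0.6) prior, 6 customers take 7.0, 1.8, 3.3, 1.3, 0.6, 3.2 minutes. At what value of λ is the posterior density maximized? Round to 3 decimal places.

0.343

Σ times = 17.2. Posterior: Gamma(shape = 1.1+6 = 7.1, rate = 0.6+17.2 = 17.8).
Mode = (α−1)/β = 6.1/17.8 = 0.343.
Mean = α/β = 7.1/17.8 = 0.399.
This is the posterior mode — the MAP estimate.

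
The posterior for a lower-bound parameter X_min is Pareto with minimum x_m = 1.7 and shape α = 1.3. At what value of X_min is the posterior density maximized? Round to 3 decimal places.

The Pareto density is strictly decreasing on [x_m, ∞), so the mode is x_m = 1.700.
Mean = α·x_m/(α−1) = 1.3·1.7/0.3 = 7.367.
This is the posterior mode — the MAP estimate.

1.700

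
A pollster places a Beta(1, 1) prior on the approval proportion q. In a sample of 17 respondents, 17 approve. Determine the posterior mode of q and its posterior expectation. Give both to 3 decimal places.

MAP = 1.000, posterior mean = 0.947

Posterior: Beta(1+17, 1+0) = Beta(18, 1).
Since β = 1 ≤ 1 and α > 1, the Beta density is monotone increasing on [0,1]; the mode is at 1.
Mean = 18/(18+1) = 0.947.
Mode > mean: the posterior has a left tail.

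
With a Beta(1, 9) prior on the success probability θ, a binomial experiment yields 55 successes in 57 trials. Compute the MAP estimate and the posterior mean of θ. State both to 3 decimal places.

Posterior: Beta(1+55, 9+2) = Beta(56, 11).
Mode = (56−1)/(56+11−2) = 55/65 = 0.846.
Mean = 56/(56+11) = 56/67 = 0.836.
The mean is pulled below the mode by the posterior's left skew.

MAP: 0.846. Posterior mean: 0.836.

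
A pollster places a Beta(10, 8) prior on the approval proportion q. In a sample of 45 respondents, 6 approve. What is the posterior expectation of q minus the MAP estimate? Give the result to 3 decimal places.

0.008

Posterior: Beta(10+6, 8+39) = Beta(16, 47).
Mode = (16−1)/(16+47−2) = 15/61 = 0.246.
Mean = 16/(16+47) = 16/63 = 0.254.
Difference = 0.254 − 0.246 = 0.008.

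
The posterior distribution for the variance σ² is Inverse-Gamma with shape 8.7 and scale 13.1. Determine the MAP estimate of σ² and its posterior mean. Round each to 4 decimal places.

MAP = 1.3505; posterior mean = 1.7013

Mode = β/(α+1) = 13.1/9.7 = 1.3505.
Mean = β/(α−1) = 13.1/7.7 = 1.7013.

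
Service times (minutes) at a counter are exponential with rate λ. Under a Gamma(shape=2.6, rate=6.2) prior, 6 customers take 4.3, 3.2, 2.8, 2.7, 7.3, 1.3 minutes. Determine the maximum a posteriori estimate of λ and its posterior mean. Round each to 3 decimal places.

MAP = 0.273; posterior mean = 0.309

Σ times = 21.6. Posterior: Gamma(shape = 2.6+6 = 8.6, rate = 6.2+21.6 = 27.8).
Mode = (α−1)/β = 7.6/27.8 = 0.273.
Mean = α/β = 8.6/27.8 = 0.309.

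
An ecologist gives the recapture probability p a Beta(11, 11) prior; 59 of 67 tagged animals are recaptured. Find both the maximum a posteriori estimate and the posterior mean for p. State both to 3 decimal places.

p_MAP = 0.793, E[p|data] = 0.787

Posterior: Beta(11+59, 11+8) = Beta(70, 19).
Mode = (70−1)/(70+19−2) = 69/87 = 0.793.
Mean = 70/(70+19) = 70/89 = 0.787.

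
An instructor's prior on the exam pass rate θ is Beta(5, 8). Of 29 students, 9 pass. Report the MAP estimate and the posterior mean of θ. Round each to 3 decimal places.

Posterior: Beta(5+9, 8+20) = Beta(14, 28).
Mode = (14−1)/(14+28−2) = 13/40 = 0.325.
Mean = 14/(14+28) = 14/42 = 0.333.
The posterior is right-skewed, so the mean exceeds the mode.

MAP: 0.325. Posterior mean: 0.333.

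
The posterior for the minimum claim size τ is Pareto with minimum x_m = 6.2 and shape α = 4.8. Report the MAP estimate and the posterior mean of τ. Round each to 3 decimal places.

MAP: 6.200. Posterior mean: 7.832.

The Pareto density is strictly decreasing on [x_m, ∞), so the mode is x_m = 6.200.
Mean = α·x_m/(α−1) = 4.8·6.2/3.8 = 7.832.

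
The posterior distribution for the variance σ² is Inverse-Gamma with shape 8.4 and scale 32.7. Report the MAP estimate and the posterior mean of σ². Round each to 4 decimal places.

σ²_MAP = 3.4787, E[σ²|data] = 4.4189

Mode = β/(α+1) = 32.7/9.4 = 3.4787.
Mean = β/(α−1) = 32.7/7.4 = 4.4189.
The posterior is right-skewed, so the mean exceeds the mode.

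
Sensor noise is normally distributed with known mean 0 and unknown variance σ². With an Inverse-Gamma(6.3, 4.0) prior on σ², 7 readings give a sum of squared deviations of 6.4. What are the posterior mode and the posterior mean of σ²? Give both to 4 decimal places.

MAP = 0.6667; posterior mean = 0.8182

Posterior: Inverse-Gamma(shape = 6.3+7/2 = 9.8, scale = 4.0+6.4/2 = 7.2).
Mode = β/(α+1) = 7.2/10.8 = 0.6667.
Mean = β/(α−1) = 7.2/8.8 = 0.8182.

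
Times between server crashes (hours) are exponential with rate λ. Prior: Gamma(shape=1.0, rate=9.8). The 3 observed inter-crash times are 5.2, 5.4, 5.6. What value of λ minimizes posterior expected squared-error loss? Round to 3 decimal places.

Σ times = 16.2. Posterior: Gamma(shape = 1.0+3 = 4.0, rate = 9.8+16.2 = 26.0).
Mode = (α−1)/β = 3.0/26.0 = 0.115.
Mean = α/β = 4.0/26.0 = 0.154.
Squared-error loss ⇒ the optimal estimator is the posterior mean.

0.154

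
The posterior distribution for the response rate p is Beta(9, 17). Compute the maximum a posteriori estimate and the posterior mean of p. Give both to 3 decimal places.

Mode = (9−1)/(9+17−2) = 8/24 = 0.333.
Mean = 9/(9+17) = 9/26 = 0.346.

MAP = 0.333, posterior mean = 0.346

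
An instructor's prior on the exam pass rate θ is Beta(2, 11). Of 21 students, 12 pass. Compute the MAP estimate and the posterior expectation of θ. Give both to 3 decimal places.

Posterior: Beta(2+12, 11+9) = Beta(14, 20).
Mode = (14−1)/(14+20−2) = 13/32 = 0.406.
Mean = 14/(14+20) = 14/34 = 0.412.
Right-skewed posterior ⇒ mode < mean.

MAP: 0.406. Posterior mean: 0.412.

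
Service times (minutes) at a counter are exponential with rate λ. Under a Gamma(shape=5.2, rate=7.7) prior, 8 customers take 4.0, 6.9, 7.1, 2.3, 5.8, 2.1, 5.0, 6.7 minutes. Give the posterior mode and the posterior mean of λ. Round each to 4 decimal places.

posterior mode = 0.2563, posterior mean = 0.2773

Σ times = 39.9. Posterior: Gamma(shape = 5.2+8 = 13.2, rate = 7.7+39.9 = 47.6).
Mode = (α−1)/β = 12.2/47.6 = 0.2563.
Mean = α/β = 13.2/47.6 = 0.2773.
Mean > mode: the posterior has a right tail.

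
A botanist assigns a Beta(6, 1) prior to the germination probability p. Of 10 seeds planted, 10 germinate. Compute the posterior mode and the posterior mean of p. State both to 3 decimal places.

MAP = 1.000, posterior mean = 0.941

Posterior: Beta(6+10, 1+0) = Beta(16, 1).
Since β = 1 ≤ 1 and α > 1, the Beta density is monotone increasing on [0,1]; the mode is at 1.
Mean = 16/(16+1) = 0.941.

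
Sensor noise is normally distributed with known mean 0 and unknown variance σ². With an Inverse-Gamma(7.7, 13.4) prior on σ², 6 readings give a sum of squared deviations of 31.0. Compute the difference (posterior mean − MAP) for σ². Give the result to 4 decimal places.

0.5093

Posterior: Inverse-Gamma(shape = 7.7+6/2 = 10.7, scale = 13.4+31.0/2 = 28.9).
Mode = β/(α+1) = 28.9/11.7 = 2.4701.
Mean = β/(α−1) = 28.9/9.7 = 2.9794.
Difference = 2.9794 − 2.4701 = 0.5093.
Mean > mode: the posterior has a right tail.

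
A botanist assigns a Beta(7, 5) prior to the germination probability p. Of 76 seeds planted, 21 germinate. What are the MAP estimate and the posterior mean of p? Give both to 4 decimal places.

MAP estimate = 0.3140, posterior mean = 0.3182

Posterior: Beta(7+21, 5+55) = Beta(28, 60).
Mode = (28−1)/(28+60−2) = 27/86 = 0.3140.
Mean = 28/(28+60) = 28/88 = 0.3182.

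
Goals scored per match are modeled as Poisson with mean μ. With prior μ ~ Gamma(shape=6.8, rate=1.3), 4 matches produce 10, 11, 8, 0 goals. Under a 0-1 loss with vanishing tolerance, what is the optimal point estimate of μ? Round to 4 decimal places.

Σ counts = 29. Posterior: Gamma(shape = 6.8+29 = 35.8, rate = 1.3+4 = 5.3).
Mode = (α−1)/β = 34.8/5.3 = 6.5660.
Mean = α/β = 35.8/5.3 = 6.7547.
This is the posterior mode — the MAP estimate.

6.5660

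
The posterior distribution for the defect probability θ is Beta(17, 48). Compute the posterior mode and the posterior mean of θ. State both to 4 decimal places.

MAP: 0.2540. Posterior mean: 0.2615.

Mode = (17−1)/(17+48−2) = 16/63 = 0.2540.
Mean = 17/(17+48) = 17/65 = 0.2615.
The posterior is right-skewed, so the mean exceeds the mode.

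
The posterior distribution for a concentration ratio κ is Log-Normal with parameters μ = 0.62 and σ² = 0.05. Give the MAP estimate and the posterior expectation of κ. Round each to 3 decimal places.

Mode = exp(μ − σ²) = exp(0.57) = 1.768.
Mean = exp(μ + σ²/2) = exp(0.645) = 1.906.
The mean is pulled above the mode by the posterior's right skew.

κ_MAP = 1.768, E[κ|data] = 1.906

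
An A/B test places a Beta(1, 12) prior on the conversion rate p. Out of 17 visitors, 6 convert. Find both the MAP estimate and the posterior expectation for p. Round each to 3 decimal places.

MAP: 0.214. Posterior mean: 0.233.

Posterior: Beta(1+6, 12+11) = Beta(7, 23).
Mode = (7−1)/(7+23−2) = 6/28 = 0.214.
Mean = 7/(7+23) = 7/30 = 0.233.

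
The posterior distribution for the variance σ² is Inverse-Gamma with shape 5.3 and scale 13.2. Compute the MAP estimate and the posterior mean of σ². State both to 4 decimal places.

Mode = β/(α+1) = 13.2/6.3 = 2.0952.
Mean = β/(α−1) = 13.2/4.3 = 3.0698.
The posterior is right-skewed, so the mean exceeds the mode.

MAP = 2.0952; posterior mean = 3.0698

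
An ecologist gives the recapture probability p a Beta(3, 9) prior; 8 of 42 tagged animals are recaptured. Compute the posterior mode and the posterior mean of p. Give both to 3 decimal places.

MAP: 0.192. Posterior mean: 0.204.

Posterior: Beta(3+8, 9+34) = Beta(11, 43).
Mode = (11−1)/(11+43−2) = 10/52 = 0.192.
Mean = 11/(11+43) = 11/54 = 0.204.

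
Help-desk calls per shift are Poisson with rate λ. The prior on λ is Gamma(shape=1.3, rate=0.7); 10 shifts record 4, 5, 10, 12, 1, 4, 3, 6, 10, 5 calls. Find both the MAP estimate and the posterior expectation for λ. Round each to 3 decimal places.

MAP estimate = 5.636, posterior expectation = 5.729

Σ counts = 60. Posterior: Gamma(shape = 1.3+60 = 61.3, rate = 0.7+10 = 10.7).
Mode = (α−1)/β = 60.3/10.7 = 5.636.
Mean = α/β = 61.3/10.7 = 5.729.
Mean > mode: the posterior has a right tail.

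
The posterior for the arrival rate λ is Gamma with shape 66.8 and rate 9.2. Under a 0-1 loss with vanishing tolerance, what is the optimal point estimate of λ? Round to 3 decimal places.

7.152

Mode = (α−1)/β = 65.8/9.2 = 7.152.
Mean = α/β = 66.8/9.2 = 7.261.
This is the posterior mode — the MAP estimate.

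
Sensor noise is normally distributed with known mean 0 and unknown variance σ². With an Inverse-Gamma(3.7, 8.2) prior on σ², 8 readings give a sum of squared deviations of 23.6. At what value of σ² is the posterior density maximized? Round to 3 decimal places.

Posterior: Inverse-Gamma(shape = 3.7+8/2 = 7.7, scale = 8.2+23.6/2 = 20.0).
Mode = β/(α+1) = 20.0/8.7 = 2.299.
Mean = β/(α−1) = 20.0/6.7 = 2.985.
This is the posterior mode — the MAP estimate.

2.299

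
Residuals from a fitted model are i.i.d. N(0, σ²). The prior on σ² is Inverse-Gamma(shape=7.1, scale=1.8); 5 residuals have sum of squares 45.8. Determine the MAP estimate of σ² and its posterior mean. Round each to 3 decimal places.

MAP estimate = 2.330, posterior mean = 2.872

Posterior: Inverse-Gamma(shape = 7.1+5/2 = 9.6, scale = 1.8+45.8/2 = 24.7).
Mode = β/(α+1) = 24.7/10.6 = 2.330.
Mean = β/(α−1) = 24.7/8.6 = 2.872.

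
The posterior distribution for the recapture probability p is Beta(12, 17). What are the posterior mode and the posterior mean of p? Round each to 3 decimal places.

MAP = 0.407, posterior mean = 0.414

Mode = (12−1)/(12+17−2) = 11/27 = 0.407.
Mean = 12/(12+17) = 12/29 = 0.414.
The mean is pulled above the mode by the posterior's right skew.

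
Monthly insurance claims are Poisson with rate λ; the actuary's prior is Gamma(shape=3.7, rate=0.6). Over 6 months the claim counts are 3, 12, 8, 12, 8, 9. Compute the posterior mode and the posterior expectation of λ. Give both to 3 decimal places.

MAP = 8.288, posterior mean = 8.439

Σ counts = 52. Posterior: Gamma(shape = 3.7+52 = 55.7, rate = 0.6+6 = 6.6).
Mode = (α−1)/β = 54.7/6.6 = 8.288.
Mean = α/β = 55.7/6.6 = 8.439.
Mean > mode: the posterior has a right tail.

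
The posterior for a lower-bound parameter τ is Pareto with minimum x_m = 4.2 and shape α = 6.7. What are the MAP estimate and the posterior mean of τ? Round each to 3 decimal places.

The Pareto density is strictly decreasing on [x_m, ∞), so the mode is x_m = 4.200.
Mean = α·x_m/(α−1) = 6.7·4.2/5.7 = 4.937.
Right-skewed posterior ⇒ mode < mean.

MAP: 4.200. Posterior mean: 4.937.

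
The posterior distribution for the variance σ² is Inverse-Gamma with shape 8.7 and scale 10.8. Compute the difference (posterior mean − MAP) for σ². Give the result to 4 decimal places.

0.2892

Mode = β/(α+1) = 10.8/9.7 = 1.1134.
Mean = β/(α−1) = 10.8/7.7 = 1.4026.
Difference = 1.4026 − 1.1134 = 0.2892.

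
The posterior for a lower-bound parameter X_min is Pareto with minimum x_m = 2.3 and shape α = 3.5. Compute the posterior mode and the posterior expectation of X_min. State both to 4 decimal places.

MAP = 2.3000, posterior mean = 3.2200

The Pareto density is strictly decreasing on [x_m, ∞), so the mode is x_m = 2.3000.
Mean = α·x_m/(α−1) = 3.5·2.3/2.5 = 3.2200.
Right-skewed posterior ⇒ mode < mean.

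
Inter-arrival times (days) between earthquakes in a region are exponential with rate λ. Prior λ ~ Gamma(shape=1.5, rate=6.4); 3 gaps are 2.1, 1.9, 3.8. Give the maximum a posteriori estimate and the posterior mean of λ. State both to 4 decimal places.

Σ times = 7.8. Posterior: Gamma(shape = 1.5+3 = 4.5, rate = 6.4+7.8 = 14.2).
Mode = (α−1)/β = 3.5/14.2 = 0.2465.
Mean = α/β = 4.5/14.2 = 0.3169.
Mean > mode: the posterior has a right tail.

MAP: 0.2465. Posterior mean: 0.3169.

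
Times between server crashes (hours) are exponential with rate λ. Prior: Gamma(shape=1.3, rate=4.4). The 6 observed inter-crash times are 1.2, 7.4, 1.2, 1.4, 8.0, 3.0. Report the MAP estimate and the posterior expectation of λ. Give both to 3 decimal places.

Σ times = 22.2. Posterior: Gamma(shape = 1.3+6 = 7.3, rate = 4.4+22.2 = 26.6).
Mode = (α−1)/β = 6.3/26.6 = 0.237.
Mean = α/β = 7.3/26.6 = 0.274.

MAP estimate = 0.237, posterior expectation = 0.274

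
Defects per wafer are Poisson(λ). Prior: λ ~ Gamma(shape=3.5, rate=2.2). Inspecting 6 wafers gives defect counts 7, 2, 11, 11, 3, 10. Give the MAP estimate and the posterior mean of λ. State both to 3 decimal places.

MAP = 5.671; posterior mean = 5.793

Σ counts = 44. Posterior: Gamma(shape = 3.5+44 = 47.5, rate = 2.2+6 = 8.2).
Mode = (α−1)/β = 46.5/8.2 = 5.671.
Mean = α/β = 47.5/8.2 = 5.793.
Mean > mode: the posterior has a right tail.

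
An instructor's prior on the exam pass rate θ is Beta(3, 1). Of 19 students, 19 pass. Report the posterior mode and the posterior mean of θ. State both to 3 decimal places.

Posterior: Beta(3+19, 1+0) = Beta(22, 1).
Since β = 1 ≤ 1 and α > 1, the Beta density is monotone increasing on [0,1]; the mode is at 1.
Mean = 22/(22+1) = 0.957.
Mode > mean: the posterior has a left tail.

posterior mode = 1.000, posterior mean = 0.957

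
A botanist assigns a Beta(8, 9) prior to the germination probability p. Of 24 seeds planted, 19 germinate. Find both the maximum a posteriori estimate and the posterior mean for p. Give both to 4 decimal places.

Posterior: Beta(8+19, 9+5) = Beta(27, 14).
Mode = (27−1)/(27+14−2) = 26/39 = 0.6667.
Mean = 27/(27+14) = 27/41 = 0.6585.
Mode > mean: the posterior has a left tail.

MAP = 0.6667, posterior mean = 0.6585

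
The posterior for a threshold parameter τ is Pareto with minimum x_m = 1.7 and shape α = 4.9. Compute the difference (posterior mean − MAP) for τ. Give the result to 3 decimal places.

The Pareto density is strictly decreasing on [x_m, ∞), so the mode is x_m = 1.700.
Mean = α·x_m/(α−1) = 4.9·1.7/3.9 = 2.136.
Difference = 2.136 − 1.700 = 0.436.

0.436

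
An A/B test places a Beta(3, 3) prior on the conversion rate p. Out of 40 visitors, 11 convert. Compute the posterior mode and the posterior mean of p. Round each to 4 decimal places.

Posterior: Beta(3+11, 3+29) = Beta(14, 32).
Mode = (14−1)/(14+32−2) = 13/44 = 0.2955.
Mean = 14/(14+32) = 14/46 = 0.3043.

MAP: 0.2955. Posterior mean: 0.3043.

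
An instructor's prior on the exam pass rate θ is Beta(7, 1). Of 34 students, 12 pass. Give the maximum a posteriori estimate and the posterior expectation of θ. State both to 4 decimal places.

MAP: 0.4500. Posterior mean: 0.4524.

Posterior: Beta(7+12, 1+22) = Beta(19, 23).
Mode = (19−1)/(19+23−2) = 18/40 = 0.4500.
Mean = 19/(19+23) = 19/42 = 0.4524.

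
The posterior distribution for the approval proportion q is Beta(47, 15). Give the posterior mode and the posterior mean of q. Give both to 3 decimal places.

Mode = (47−1)/(47+15−2) = 46/60 = 0.767.
Mean = 47/(47+15) = 47/62 = 0.758.
Left-skewed posterior ⇒ mean < mode.

MAP: 0.767. Posterior mean: 0.758.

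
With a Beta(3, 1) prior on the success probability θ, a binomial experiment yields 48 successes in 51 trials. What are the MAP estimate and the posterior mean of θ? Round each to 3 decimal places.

MAP = 0.943, posterior mean = 0.927

Posterior: Beta(3+48, 1+3) = Beta(51, 4).
Mode = (51−1)/(51+4−2) = 50/53 = 0.943.
Mean = 51/(51+4) = 51/55 = 0.927.
The posterior is left-skewed, so the mode exceeds the mean.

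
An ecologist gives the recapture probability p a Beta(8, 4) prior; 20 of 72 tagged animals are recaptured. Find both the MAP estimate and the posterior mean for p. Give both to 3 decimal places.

MAP estimate = 0.329, posterior mean = 0.333

Posterior: Beta(8+20, 4+52) = Beta(28, 56).
Mode = (28−1)/(28+56−2) = 27/82 = 0.329.
Mean = 28/(28+56) = 28/84 = 0.333.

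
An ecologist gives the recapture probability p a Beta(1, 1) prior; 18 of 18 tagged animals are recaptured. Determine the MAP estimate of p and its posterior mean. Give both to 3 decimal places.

p_MAP = 1.000, E[p|data] = 0.950

Posterior: Beta(1+18, 1+0) = Beta(19, 1).
Since β = 1 ≤ 1 and α > 1, the Beta density is monotone increasing on [0,1]; the mode is at 1.
Mean = 19/(19+1) = 0.950.
The mean is pulled below the mode by the posterior's left skew.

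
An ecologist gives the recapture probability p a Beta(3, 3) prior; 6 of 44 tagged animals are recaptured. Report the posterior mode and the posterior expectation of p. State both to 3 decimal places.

MAP: 0.167. Posterior mean: 0.180.

Posterior: Beta(3+6, 3+38) = Beta(9, 41).
Mode = (9−1)/(9+41−2) = 8/48 = 0.167.
Mean = 9/(9+41) = 9/50 = 0.180.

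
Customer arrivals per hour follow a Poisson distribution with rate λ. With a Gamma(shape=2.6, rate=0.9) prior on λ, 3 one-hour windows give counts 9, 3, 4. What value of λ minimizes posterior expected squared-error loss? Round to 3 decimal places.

Σ counts = 16. Posterior: Gamma(shape = 2.6+16 = 18.6, rate = 0.9+3 = 3.9).
Mode = (α−1)/β = 17.6/3.9 = 4.513.
Mean = α/β = 18.6/3.9 = 4.769.
Squared-error loss ⇒ the optimal estimator is the posterior mean.

4.769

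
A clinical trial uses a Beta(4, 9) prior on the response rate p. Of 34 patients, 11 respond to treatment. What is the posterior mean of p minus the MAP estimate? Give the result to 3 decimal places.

Posterior: Beta(4+11, 9+23) = Beta(15, 32).
Mode = (15−1)/(15+32−2) = 14/45 = 0.311.
Mean = 15/(15+32) = 15/47 = 0.319.
Difference = 0.319 − 0.311 = 0.008.

0.008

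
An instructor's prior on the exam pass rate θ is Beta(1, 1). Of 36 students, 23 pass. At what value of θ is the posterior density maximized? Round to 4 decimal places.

Posterior: Beta(1+23, 1+13) = Beta(24, 14).
Mode = (24−1)/(24+14−2) = 23/36 = 0.6389.
Mean = 24/(24+14) = 24/38 = 0.6316.
This is the posterior mode — the MAP estimate.

0.6389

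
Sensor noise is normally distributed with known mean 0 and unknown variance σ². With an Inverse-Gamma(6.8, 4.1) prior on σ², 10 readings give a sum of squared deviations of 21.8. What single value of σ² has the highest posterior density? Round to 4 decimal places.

Posterior: Inverse-Gamma(shape = 6.8+10/2 = 11.8, scale = 4.1+21.8/2 = 15.0).
Mode = β/(α+1) = 15.0/12.8 = 1.1719.
Mean = β/(α−1) = 15.0/10.8 = 1.3889.
This is the posterior mode — the MAP estimate.

1.1719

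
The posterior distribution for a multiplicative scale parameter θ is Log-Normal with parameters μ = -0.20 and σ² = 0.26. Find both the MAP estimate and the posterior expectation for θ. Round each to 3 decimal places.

MAP estimate = 0.631, posterior expectation = 0.932

Mode = exp(μ − σ²) = exp(-0.46) = 0.631.
Mean = exp(μ + σ²/2) = exp(-0.070) = 0.932.
The mean is pulled above the mode by the posterior's right skew.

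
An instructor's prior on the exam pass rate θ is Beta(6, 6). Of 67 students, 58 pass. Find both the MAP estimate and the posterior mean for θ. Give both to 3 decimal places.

MAP: 0.818. Posterior mean: 0.810.

Posterior: Beta(6+58, 6+9) = Beta(64, 15).
Mode = (64−1)/(64+15−2) = 63/77 = 0.818.
Mean = 64/(64+15) = 64/79 = 0.810.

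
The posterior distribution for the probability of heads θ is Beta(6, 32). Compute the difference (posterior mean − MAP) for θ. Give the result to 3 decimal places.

Mode = (6−1)/(6+32−2) = 5/36 = 0.139.
Mean = 6/(6+32) = 6/38 = 0.158.
Difference = 0.158 − 0.139 = 0.019.
The posterior is right-skewed, so the mean exceeds the mode.

0.019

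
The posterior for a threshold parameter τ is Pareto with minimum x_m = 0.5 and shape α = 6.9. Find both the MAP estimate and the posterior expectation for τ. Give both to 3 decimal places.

MAP estimate = 0.500, posterior expectation = 0.585

The Pareto density is strictly decreasing on [x_m, ∞), so the mode is x_m = 0.500.
Mean = α·x_m/(α−1) = 6.9·0.5/5.9 = 0.585.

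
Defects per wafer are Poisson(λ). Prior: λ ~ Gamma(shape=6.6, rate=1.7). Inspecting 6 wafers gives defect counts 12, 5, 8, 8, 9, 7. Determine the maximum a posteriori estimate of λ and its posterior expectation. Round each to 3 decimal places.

Σ counts = 49. Posterior: Gamma(shape = 6.6+49 = 55.6, rate = 1.7+6 = 7.7).
Mode = (α−1)/β = 54.6/7.7 = 7.091.
Mean = α/β = 55.6/7.7 = 7.221.

λ_MAP = 7.091, E[λ|data] = 7.221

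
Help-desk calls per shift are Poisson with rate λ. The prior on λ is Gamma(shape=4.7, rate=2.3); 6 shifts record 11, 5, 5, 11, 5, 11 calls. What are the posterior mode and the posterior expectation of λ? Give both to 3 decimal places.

Σ counts = 48. Posterior: Gamma(shape = 4.7+48 = 52.7, rate = 2.3+6 = 8.3).
Mode = (α−1)/β = 51.7/8.3 = 6.229.
Mean = α/β = 52.7/8.3 = 6.349.

λ_MAP = 6.229, E[λ|data] = 6.349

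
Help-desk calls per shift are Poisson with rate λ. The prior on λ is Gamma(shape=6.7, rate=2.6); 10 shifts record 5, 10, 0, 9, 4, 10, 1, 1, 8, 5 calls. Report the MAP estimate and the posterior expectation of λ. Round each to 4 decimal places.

Σ counts = 53. Posterior: Gamma(shape = 6.7+53 = 59.7, rate = 2.6+10 = 12.6).
Mode = (α−1)/β = 58.7/12.6 = 4.6587.
Mean = α/β = 59.7/12.6 = 4.7381.

MAP estimate = 4.6587, posterior expectation = 4.7381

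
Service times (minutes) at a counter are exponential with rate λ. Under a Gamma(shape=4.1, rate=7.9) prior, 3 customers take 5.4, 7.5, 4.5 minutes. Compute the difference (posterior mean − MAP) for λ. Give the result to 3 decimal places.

0.040

Σ times = 17.4. Posterior: Gamma(shape = 4.1+3 = 7.1, rate = 7.9+17.4 = 25.3).
Mode = (α−1)/β = 6.1/25.3 = 0.241.
Mean = α/β = 7.1/25.3 = 0.281.
Difference = 0.281 − 0.241 = 0.040.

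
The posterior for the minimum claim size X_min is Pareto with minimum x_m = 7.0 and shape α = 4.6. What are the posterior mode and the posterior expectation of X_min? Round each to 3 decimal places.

posterior mode = 7.000, posterior expectation = 8.944

The Pareto density is strictly decreasing on [x_m, ∞), so the mode is x_m = 7.000.
Mean = α·x_m/(α−1) = 4.6·7.0/3.6 = 8.944.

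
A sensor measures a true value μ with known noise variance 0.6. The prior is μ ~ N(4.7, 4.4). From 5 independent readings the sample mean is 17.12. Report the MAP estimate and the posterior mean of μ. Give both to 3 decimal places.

MAP estimate = 16.790, posterior mean = 16.790

Posterior for μ is Normal. Precision-weighted mean: (1/4.4·4.7 + 5/0.6·17.12) / (1/4.4 + 5/0.6) = 16.790.
A Normal posterior is symmetric, so mode = mean.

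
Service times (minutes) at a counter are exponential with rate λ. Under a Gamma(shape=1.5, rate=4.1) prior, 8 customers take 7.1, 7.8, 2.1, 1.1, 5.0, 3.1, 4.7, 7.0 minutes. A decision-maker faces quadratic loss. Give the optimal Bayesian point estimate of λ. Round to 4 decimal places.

0.2262

Σ times = 37.9. Posterior: Gamma(shape = 1.5+8 = 9.5, rate = 4.1+37.9 = 42.0).
Mode = (α−1)/β = 8.5/42.0 = 0.2024.
Mean = α/β = 9.5/42.0 = 0.2262.
Quadratic loss ⇒ the optimal estimator is the posterior mean.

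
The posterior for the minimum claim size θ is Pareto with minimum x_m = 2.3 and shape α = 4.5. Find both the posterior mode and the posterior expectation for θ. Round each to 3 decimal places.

θ_MAP = 2.300, E[θ|data] = 2.957

The Pareto density is strictly decreasing on [x_m, ∞), so the mode is x_m = 2.300.
Mean = α·x_m/(α−1) = 4.5·2.3/3.5 = 2.957.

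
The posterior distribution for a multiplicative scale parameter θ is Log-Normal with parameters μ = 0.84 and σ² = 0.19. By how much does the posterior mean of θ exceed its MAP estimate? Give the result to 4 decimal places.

0.6317

Mode = exp(μ − σ²) = exp(0.65) = 1.9155.
Mean = exp(μ + σ²/2) = exp(0.935) = 2.5472.
Difference = 2.5472 − 1.9155 = 0.6317.
The mean is pulled above the mode by the posterior's right skew.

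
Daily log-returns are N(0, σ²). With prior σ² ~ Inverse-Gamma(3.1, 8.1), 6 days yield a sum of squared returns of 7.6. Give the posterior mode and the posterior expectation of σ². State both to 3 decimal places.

σ²_MAP = 1.676, E[σ²|data] = 2.333

Posterior: Inverse-Gamma(shape = 3.1+6/2 = 6.1, scale = 8.1+7.6/2 = 11.9).
Mode = β/(α+1) = 11.9/7.1 = 1.676.
Mean = β/(α−1) = 11.9/5.1 = 2.333.
The posterior is right-skewed, so the mean exceeds the mode.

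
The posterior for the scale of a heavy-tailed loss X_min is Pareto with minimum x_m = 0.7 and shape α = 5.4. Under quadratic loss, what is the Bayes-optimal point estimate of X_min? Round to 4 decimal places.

The Pareto density is strictly decreasing on [x_m, ∞), so the mode is x_m = 0.7000.
Mean = α·x_m/(α−1) = 5.4·0.7/4.4 = 0.8591.
Quadratic loss ⇒ the optimal estimator is the posterior mean.

0.8591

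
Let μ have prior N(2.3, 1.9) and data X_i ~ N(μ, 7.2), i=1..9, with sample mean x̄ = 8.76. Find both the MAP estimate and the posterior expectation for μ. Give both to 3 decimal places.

MAP estimate = 6.846, posterior expectation = 6.846

Posterior for μ is Normal. Precision-weighted mean: (1/1.9·2.3 + 9/7.2·8.76) / (1/1.9 + 9/7.2) = 6.846.
A Normal posterior is symmetric, so mode = mean.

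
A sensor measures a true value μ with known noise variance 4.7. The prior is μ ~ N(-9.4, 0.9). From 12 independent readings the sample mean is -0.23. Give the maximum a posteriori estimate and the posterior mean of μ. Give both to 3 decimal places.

Posterior for μ is Normal. Precision-weighted mean: (1/0.9·-9.4 + 12/4.7·-0.23) / (1/0.9 + 12/4.7) = -3.011.
A Normal posterior is symmetric, so mode = mean.

μ_MAP = -3.011, E[μ|data] = -3.011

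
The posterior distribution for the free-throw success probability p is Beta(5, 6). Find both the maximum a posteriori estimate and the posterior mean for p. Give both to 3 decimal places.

Mode = (5−1)/(5+6−2) = 4/9 = 0.444.
Mean = 5/(5+6) = 5/11 = 0.455.
The mean is pulled above the mode by the posterior's right skew.

MAP = 0.444; posterior mean = 0.455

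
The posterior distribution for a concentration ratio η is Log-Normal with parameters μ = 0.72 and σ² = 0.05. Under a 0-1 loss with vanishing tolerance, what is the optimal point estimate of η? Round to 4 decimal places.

1.9542

Mode = exp(μ − σ²) = exp(0.67) = 1.9542.
Mean = exp(μ + σ²/2) = exp(0.745) = 2.1064.
This is the posterior mode — the MAP estimate.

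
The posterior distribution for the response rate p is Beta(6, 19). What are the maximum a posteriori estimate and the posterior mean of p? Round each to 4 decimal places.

Mode = (6−1)/(6+19−2) = 5/23 = 0.2174.
Mean = 6/(6+19) = 6/25 = 0.2400.
The posterior is right-skewed, so the mean exceeds the mode.

p_MAP = 0.2174, E[p|data] = 0.2400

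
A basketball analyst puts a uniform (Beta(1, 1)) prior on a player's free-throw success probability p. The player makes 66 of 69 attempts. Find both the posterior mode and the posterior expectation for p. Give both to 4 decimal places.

MAP: 0.9565. Posterior mean: 0.9437.

Posterior: Beta(1+66, 1+3) = Beta(67, 4).
Mode = (67−1)/(67+4−2) = 66/69 = 0.9565.
With a flat prior the MAP equals the MLE, 66/69.
Mean = 67/(67+4) = 67/71 = 0.9437.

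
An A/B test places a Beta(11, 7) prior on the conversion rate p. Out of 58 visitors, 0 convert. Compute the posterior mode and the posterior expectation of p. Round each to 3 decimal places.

posterior mode = 0.135, posterior expectation = 0.145

Posterior: Beta(11+0, 7+58) = Beta(11, 65).
Mode = (11−1)/(11+65−2) = 10/74 = 0.135.
Mean = 11/(11+65) = 11/76 = 0.145.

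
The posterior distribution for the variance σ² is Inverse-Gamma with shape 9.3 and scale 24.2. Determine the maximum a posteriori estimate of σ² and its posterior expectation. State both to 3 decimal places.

Mode = β/(α+1) = 24.2/10.3 = 2.350.
Mean = β/(α−1) = 24.2/8.3 = 2.916.

MAP: 2.350. Posterior mean: 2.916.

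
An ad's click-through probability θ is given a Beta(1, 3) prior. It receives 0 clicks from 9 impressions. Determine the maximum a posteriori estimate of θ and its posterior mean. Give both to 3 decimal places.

Posterior: Beta(1+0, 3+9) = Beta(1, 12).
Since α = 1 ≤ 1 and β > 1, the Beta density is monotone decreasing on [0,1]; the mode is at 0.
Mean = 1/(1+12) = 0.077.
Mean > mode: the posterior has a right tail.

θ_MAP = 0.000, E[θ|data] = 0.077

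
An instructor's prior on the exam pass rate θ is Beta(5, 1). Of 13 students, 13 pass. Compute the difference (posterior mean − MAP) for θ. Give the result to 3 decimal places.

Posterior: Beta(5+13, 1+0) = Beta(18, 1).
Since β = 1 ≤ 1 and α > 1, the Beta density is monotone increasing on [0,1]; the mode is at 1.
Mean = 18/(18+1) = 0.947.
Difference = 0.947 − 1.000 = -0.053.
The posterior is left-skewed, so the mode exceeds the mean.

-0.053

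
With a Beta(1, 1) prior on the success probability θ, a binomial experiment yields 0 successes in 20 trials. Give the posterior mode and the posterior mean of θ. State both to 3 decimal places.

posterior mode = 0.000, posterior mean = 0.045

Posterior: Beta(1+0, 1+20) = Beta(1, 21).
Since α = 1 ≤ 1 and β > 1, the Beta density is monotone decreasing on [0,1]; the mode is at 0.
Mean = 1/(1+21) = 0.045.
Mean > mode: the posterior has a right tail.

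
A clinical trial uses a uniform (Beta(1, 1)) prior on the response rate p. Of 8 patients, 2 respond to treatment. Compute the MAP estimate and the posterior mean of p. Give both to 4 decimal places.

MAP estimate = 0.2500, posterior mean = 0.3000

Posterior: Beta(1+2, 1+6) = Beta(3, 7).
Mode = (3−1)/(3+7−2) = 2/8 = 0.2500.
Mean = 3/(3+7) = 3/10 = 0.3000.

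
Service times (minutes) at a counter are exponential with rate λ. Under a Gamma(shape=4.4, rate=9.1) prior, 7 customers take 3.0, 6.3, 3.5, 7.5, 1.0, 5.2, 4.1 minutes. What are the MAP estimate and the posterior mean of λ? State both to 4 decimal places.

MAP: 0.2620. Posterior mean: 0.2872.

Σ times = 30.6. Posterior: Gamma(shape = 4.4+7 = 11.4, rate = 9.1+30.6 = 39.7).
Mode = (α−1)/β = 10.4/39.7 = 0.2620.
Mean = α/β = 11.4/39.7 = 0.2872.
Right-skewed posterior ⇒ mode < mean.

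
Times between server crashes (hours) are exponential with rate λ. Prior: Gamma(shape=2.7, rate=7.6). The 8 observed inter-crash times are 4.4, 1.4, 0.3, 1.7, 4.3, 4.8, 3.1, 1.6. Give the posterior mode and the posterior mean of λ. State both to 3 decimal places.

MAP: 0.332. Posterior mean: 0.366.

Σ times = 21.6. Posterior: Gamma(shape = 2.7+8 = 10.7, rate = 7.6+21.6 = 29.2).
Mode = (α−1)/β = 9.7/29.2 = 0.332.
Mean = α/β = 10.7/29.2 = 0.366.
The mean is pulled above the mode by the posterior's right skew.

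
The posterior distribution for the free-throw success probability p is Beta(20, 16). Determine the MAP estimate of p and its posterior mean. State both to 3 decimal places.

Mode = (20−1)/(20+16−2) = 19/34 = 0.559.
Mean = 20/(20+16) = 20/36 = 0.556.
The posterior is left-skewed, so the mode exceeds the mean.

MAP = 0.559; posterior mean = 0.556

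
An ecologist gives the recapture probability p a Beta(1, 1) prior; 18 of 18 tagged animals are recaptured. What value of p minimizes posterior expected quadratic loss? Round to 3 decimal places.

0.950

Posterior: Beta(1+18, 1+0) = Beta(19, 1).
Since β = 1 ≤ 1 and α > 1, the Beta density is monotone increasing on [0,1]; the mode is at 1.
Mean = 19/(19+1) = 0.950.
Quadratic loss ⇒ the optimal estimator is the posterior mean.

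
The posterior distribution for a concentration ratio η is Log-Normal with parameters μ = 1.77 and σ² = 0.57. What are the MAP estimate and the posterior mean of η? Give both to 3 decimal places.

MAP estimate = 3.320, posterior mean = 7.807

Mode = exp(μ − σ²) = exp(1.20) = 3.320.
Mean = exp(μ + σ²/2) = exp(2.055) = 7.807.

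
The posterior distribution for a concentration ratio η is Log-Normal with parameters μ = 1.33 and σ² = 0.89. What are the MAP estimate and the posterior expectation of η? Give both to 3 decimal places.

Mode = exp(μ − σ²) = exp(0.44) = 1.553.
Mean = exp(μ + σ²/2) = exp(1.775) = 5.900.

η_MAP = 1.553, E[η|data] = 5.900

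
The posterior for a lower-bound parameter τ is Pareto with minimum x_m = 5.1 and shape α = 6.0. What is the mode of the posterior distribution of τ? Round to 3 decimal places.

5.100

The Pareto density is strictly decreasing on [x_m, ∞), so the mode is x_m = 5.100.
Mean = α·x_m/(α−1) = 6.0·5.1/5.0 = 6.120.
This is the posterior mode — the MAP estimate.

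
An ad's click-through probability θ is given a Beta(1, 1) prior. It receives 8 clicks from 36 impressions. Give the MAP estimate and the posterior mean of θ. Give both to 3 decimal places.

MAP estimate = 0.222, posterior mean = 0.237

Posterior: Beta(1+8, 1+28) = Beta(9, 29).
Mode = (9−1)/(9+29−2) = 8/36 = 0.222.
Mean = 9/(9+29) = 9/38 = 0.237.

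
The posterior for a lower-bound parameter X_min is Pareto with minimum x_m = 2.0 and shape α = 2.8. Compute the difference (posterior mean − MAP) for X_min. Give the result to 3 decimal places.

1.111

The Pareto density is strictly decreasing on [x_m, ∞), so the mode is x_m = 2.000.
Mean = α·x_m/(α−1) = 2.8·2.0/1.8 = 3.111.
Difference = 3.111 − 2.000 = 1.111.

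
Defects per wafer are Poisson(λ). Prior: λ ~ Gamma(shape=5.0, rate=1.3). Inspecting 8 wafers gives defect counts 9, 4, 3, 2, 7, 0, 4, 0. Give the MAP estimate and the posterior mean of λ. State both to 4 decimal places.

MAP = 3.5484; posterior mean = 3.6559

Σ counts = 29. Posterior: Gamma(shape = 5.0+29 = 34.0, rate = 1.3+8 = 9.3).
Mode = (α−1)/β = 33.0/9.3 = 3.5484.
Mean = α/β = 34.0/9.3 = 3.6559.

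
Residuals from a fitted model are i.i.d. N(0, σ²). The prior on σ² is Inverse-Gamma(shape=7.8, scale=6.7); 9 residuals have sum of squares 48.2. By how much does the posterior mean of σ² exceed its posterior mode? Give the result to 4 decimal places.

0.4099

Posterior: Inverse-Gamma(shape = 7.8+9/2 = 12.3, scale = 6.7+48.2/2 = 30.8).
Mode = β/(α+1) = 30.8/13.3 = 2.3158.
Mean = β/(α−1) = 30.8/11.3 = 2.7257.
Difference = 2.7257 − 2.3158 = 0.4099.
The mean is pulled above the mode by the posterior's right skew.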